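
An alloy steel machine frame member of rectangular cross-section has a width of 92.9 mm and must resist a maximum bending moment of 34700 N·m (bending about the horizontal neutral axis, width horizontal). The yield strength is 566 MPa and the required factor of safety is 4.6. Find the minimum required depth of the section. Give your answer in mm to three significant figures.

h = 135 mm

σ_allow = 566/4.6 = 123.0 MPa.
For a rectangular section σ = 6M/(bh²), so h² = 6M/(b σ_allow) = 6×3.4700×10^7/(92.9×123.0) = 18210 mm².
h = 135.0 mm.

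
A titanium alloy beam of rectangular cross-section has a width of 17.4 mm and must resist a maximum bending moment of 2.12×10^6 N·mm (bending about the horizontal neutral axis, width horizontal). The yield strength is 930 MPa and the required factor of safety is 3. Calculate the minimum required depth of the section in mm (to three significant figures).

h = 48.6 mm

σ_allow = 930/3 = 310.0 MPa.
For a rectangular section σ = 6M/(bh²), so h² = 6M/(b σ_allow) = 6×2120000/(17.4×310.0) = 2358 mm².
h = 48.56 mm.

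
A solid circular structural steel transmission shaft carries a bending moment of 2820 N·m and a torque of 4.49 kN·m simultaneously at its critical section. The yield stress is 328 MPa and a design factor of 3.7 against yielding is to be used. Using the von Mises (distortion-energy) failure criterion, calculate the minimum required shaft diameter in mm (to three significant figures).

σ_allow = σ_y/n = 328/3.7 = 88.65 MPa.
For a solid shaft σ_b = 32M/(πd³) and τ = 16T/(πd³), so the von Mises stress is σ' = (16/πd³)·√(4M²+3T²).
√(4M²+3T²) = √(4×(2.820×10^6)² + 3×(4.490×10^6)²) = 9.607×10^6 N·mm.
d³ = 16×9.607×10^6/(π×88.65) = 551900 mm³.
d = 82.03 mm.

d = 82.0 mm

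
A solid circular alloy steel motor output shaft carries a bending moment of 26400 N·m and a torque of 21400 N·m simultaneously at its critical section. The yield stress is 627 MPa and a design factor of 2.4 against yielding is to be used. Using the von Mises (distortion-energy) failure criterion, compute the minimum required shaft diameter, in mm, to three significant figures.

d = 108 mm

σ_allow = σ_y/n = 627/2.4 = 261.2 MPa.
For a solid shaft σ_b = 32M/(πd³) and τ = 16T/(πd³), so the von Mises stress is σ' = (16/πd³)·√(4M²+3T²).
√(4M²+3T²) = √(4×(2.640×10^7)² + 3×(2.140×10^7)²) = 6.451×10^7 N·mm.
d³ = 16×6.451×10^7/(π×261.2) = 1.258×10^6 mm³.
d = 107.9 mm.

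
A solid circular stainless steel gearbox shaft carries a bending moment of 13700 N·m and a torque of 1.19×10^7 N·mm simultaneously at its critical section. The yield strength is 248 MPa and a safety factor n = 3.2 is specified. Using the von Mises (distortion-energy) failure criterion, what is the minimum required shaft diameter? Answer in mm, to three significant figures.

σ_allow = σ_y/n = 248/3.2 = 77.50 MPa.
For a solid shaft σ_b = 32M/(πd³) and τ = 16T/(πd³), so the von Mises stress is σ' = (16/πd³)·√(4M²+3T²).
√(4M²+3T²) = √(4×(1.370×10^7)² + 3×(1.190×10^7)²) = 3.429×10^7 N·mm.
d³ = 16×3.429×10^7/(π×77.50) = 2.253×10^6 mm³.
d = 131.1 mm.

d = 131 mm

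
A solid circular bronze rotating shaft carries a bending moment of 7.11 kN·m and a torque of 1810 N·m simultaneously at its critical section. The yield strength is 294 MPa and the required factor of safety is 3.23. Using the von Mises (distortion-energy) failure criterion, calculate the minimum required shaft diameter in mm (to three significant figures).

d = 93.4 mm

σ_allow = σ_y/n = 294/3.23 = 91.02 MPa.
For a solid shaft σ_b = 32M/(πd³) and τ = 16T/(πd³), so the von Mises stress is σ' = (16/πd³)·√(4M²+3T²).
√(4M²+3T²) = √(4×(7.110×10^6)² + 3×(1.810×10^6)²) = 1.456×10^7 N·mm.
d³ = 16×1.456×10^7/(π×91.02) = 814800 mm³.
d = 93.40 mm.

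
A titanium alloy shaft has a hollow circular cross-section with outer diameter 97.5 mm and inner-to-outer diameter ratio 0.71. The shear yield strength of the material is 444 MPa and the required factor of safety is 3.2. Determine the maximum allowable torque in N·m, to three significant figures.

T_allow = 18800 N·m

τ_allow = 444/3.2 = 138.8 MPa.
For a hollow shaft T_allow = τ_allow·πd_o³(1−k⁴)/16 with 1−k⁴ = 0.7459, so πd_o³(1−k⁴)/16 = 135700 mm³.
T_allow = 138.8×135700 = 1.883×10^7 N·mm = 18830 N·m.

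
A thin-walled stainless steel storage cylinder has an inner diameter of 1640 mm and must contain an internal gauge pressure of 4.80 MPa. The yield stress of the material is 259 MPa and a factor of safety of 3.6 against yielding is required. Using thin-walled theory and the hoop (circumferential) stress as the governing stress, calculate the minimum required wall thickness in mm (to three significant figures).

t = 54.7 mm

σ_allow = 259/3.6 = 71.94 MPa.
Hoop stress σ_h = pD/(2t), so t = pD/(2σ_allow) = 4.80×1640/(2×71.94) = 54.71 mm.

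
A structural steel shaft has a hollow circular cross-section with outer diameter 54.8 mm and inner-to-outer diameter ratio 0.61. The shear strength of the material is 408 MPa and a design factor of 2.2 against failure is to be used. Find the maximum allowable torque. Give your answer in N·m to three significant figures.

T_allow = 5160 N·m

τ_allow = 408/2.2 = 185.5 MPa.
For a hollow shaft T_allow = τ_allow·πd_o³(1−k⁴)/16 with 1−k⁴ = 0.8615, so πd_o³(1−k⁴)/16 = 27840 mm³.
T_allow = 185.5×27840 = 5.163×10^6 N·mm = 5163 N·m.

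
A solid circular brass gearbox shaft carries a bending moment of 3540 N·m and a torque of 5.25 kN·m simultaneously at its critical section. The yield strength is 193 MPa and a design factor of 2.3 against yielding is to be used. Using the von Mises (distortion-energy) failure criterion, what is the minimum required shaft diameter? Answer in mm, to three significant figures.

σ_allow = σ_y/n = 193/2.3 = 83.91 MPa.
For a solid shaft σ_b = 32M/(πd³) and τ = 16T/(πd³), so the von Mises stress is σ' = (16/πd³)·√(4M²+3T²).
√(4M²+3T²) = √(4×(3.540×10^6)² + 3×(5.250×10^6)²) = 1.152×10^7 N·mm.
d³ = 16×1.152×10^7/(π×83.91) = 699500 mm³.
d = 88.77 mm.

d = 88.8 mm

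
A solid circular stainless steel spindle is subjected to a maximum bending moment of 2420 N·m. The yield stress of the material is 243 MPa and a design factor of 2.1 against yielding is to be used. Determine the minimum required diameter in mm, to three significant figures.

d = 59.7 mm

σ_allow = 243/2.1 = 115.7 MPa.
For a solid circular section σ = 32M/(πd³), so d³ = 32M/(π σ_allow) = 32×2420000/(π×115.7) = 213000 mm³.
d = 59.72 mm.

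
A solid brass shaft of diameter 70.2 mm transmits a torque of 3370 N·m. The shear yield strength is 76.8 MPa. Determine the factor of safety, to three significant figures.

n = 1.55

τ = 16T/(πd³) = 16×3370000/(π×70.2³) = 49.61 MPa.
n = τ_limit/τ = 76.8/49.61 = 1.548.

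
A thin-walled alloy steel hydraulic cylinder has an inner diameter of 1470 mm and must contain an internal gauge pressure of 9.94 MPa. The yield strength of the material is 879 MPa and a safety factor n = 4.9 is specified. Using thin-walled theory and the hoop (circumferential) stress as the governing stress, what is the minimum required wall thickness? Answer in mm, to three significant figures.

σ_allow = 879/4.9 = 179.4 MPa.
Hoop stress σ_h = pD/(2t), so t = pD/(2σ_allow) = 9.94×1470/(2×179.4) = 40.73 mm.

t = 40.7 mm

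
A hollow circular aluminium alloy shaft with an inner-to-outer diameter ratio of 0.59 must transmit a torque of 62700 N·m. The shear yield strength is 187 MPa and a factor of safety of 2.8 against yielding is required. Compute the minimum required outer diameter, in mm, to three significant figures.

d_o = 176 mm

τ_allow = 187/2.8 = 66.79 MPa.
For a hollow shaft τ = 16T/[πd_o³(1−k⁴)] with k = 0.59, so 1−k⁴ = 0.8788.
d_o³ = 16T/[π τ_allow (1−k⁴)] = 16×6.2700×10^7/(π×66.79×0.8788) = 5.441×10^6 mm³.
d_o = 175.9 mm.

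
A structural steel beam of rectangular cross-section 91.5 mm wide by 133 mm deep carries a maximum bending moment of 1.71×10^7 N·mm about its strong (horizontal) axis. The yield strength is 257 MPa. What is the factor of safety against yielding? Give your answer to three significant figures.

Section modulus S = bh²/6 = 91.5×133²/6 = 269800 mm³.
σ = M/S = 1.7100×10^7/269800 = 63.39 MPa.
n = 257/63.39 = 4.054.

n = 4.05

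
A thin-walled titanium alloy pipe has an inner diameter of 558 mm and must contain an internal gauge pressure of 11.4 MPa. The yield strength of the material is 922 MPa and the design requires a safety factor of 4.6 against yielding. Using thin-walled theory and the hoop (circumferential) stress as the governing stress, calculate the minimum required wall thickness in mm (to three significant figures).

t = 15.9 mm

σ_allow = 922/4.6 = 200.4 MPa.
Hoop stress σ_h = pD/(2t), so t = pD/(2σ_allow) = 11.4×558/(2×200.4) = 15.87 mm.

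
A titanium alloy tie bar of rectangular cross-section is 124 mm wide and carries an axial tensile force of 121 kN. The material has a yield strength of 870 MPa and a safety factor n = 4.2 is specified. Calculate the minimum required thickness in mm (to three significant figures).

t = 4.71 mm

σ_allow = 870/4.2 = 207.1 MPa.
Required area A = F/σ_allow = 121000/207.1 = 584.1 mm².
t = A/w = 584.1/124 = 4.711 mm.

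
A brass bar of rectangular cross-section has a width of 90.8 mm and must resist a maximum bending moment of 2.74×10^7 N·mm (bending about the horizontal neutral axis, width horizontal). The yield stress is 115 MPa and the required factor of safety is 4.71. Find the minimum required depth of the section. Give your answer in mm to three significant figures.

h = 272 mm

σ_allow = 115/4.71 = 24.42 MPa.
For a rectangular section σ = 6M/(bh²), so h² = 6M/(b σ_allow) = 6×2.7400×10^7/(90.8×24.42) = 74150 mm².
h = 272.3 mm.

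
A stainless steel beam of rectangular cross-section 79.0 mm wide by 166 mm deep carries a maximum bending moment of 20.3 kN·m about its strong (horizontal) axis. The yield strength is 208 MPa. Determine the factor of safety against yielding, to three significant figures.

Section modulus S = bh²/6 = 79.0×166²/6 = 362800 mm³.
σ = M/S = 2.0300×10^7/362800 = 55.95 MPa.
n = 208/55.95 = 3.718.

n = 3.72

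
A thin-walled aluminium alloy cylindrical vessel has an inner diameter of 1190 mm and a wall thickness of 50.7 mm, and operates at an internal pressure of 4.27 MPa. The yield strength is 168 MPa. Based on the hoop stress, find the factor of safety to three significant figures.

n = 3.35

σ_h = pD/(2t) = 4.27×1190/(2×50.7) = 50.11 MPa.
n = 168/50.11 = 3.353.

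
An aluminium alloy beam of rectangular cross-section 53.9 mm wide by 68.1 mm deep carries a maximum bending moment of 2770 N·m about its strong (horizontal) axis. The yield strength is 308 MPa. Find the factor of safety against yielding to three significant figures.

Section modulus S = bh²/6 = 53.9×68.1²/6 = 41660 mm³.
σ = M/S = 2770000/41660 = 66.49 MPa.
n = 308/66.49 = 4.632.

n = 4.63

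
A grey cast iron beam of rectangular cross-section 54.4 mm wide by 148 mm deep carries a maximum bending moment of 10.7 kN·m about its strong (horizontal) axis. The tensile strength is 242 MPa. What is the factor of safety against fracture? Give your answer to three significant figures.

Section modulus S = bh²/6 = 54.4×148²/6 = 198600 mm³.
σ = M/S = 1.0700×10^7/198600 = 53.88 MPa.
n = 242/53.88 = 4.492.

n = 4.49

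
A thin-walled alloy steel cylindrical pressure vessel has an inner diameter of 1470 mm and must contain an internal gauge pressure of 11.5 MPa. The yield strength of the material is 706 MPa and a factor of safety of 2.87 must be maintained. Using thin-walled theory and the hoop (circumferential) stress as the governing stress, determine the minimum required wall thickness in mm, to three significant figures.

t = 34.4 mm

σ_allow = 706/2.87 = 246.0 MPa.
Hoop stress σ_h = pD/(2t), so t = pD/(2σ_allow) = 11.5×1470/(2×246.0) = 34.36 mm.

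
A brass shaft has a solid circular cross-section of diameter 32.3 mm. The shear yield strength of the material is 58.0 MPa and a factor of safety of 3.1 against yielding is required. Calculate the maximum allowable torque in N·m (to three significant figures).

τ_allow = 58.0/3.1 = 18.71 MPa.
For a solid shaft T_allow = τ_allow·πd³/16; πd³/16 = π×32.3³/16 = 6617 mm³.
T_allow = 18.71×6617 = 123800 N·mm = 123.8 N·m.

T_allow = 124 N·m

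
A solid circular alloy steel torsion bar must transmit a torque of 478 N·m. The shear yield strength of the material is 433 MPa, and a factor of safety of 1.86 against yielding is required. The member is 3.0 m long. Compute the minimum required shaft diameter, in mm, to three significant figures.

Allowable shear stress τ_allow = 433/1.86 = 232.8 MPa.
For a solid shaft τ = 16T/(πd³), so d³ = 16T/(π τ_allow) = 16×478000/(π×232.8) = 10460 mm³.
d = (10460)^(1/3) = 21.87 mm.

d = 21.9 mm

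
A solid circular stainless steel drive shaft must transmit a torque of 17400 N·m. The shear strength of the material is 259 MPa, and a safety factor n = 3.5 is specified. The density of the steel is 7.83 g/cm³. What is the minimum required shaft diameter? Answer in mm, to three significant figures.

d = 106 mm

Allowable shear stress τ_allow = 259/3.5 = 74.00 MPa.
For a solid shaft τ = 16T/(πd³), so d³ = 16T/(π τ_allow) = 16×1.7400×10^7/(π×74.00) = 1.198×10^6 mm³.
d = (1.198×10^6)^(1/3) = 106.2 mm.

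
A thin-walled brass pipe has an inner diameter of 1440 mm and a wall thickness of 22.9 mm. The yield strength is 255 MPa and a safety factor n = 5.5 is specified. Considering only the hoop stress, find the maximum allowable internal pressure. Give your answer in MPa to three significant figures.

p_allow = 1.47 MPa

σ_allow = 255/5.5 = 46.36 MPa.
σ_h = pD/(2t) → p_allow = 2σ_allow t/D = 2×46.36×22.9/1440 = 1.475 MPa.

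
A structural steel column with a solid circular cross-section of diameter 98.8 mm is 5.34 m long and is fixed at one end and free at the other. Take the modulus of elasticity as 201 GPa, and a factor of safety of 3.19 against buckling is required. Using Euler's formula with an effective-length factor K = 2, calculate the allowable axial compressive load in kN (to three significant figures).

P_allow = 25.5 kN

I = πd⁴/64 = π×98.8⁴/64 = 4.677×10^6 mm⁴.
Effective length L_e = KL = 2×5.34 m = 10680 mm.
Euler critical load P_cr = π²EI/L_e² = π²×201000×4.677×10^6/10680² = 81350 N.
P_allow = P_cr/n = 81350/3.19 = 25500 N.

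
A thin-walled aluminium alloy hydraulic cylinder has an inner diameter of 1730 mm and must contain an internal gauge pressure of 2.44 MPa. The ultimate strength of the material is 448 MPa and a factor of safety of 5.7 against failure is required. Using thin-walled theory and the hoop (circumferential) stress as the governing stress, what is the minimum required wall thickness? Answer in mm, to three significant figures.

σ_allow = 448/5.7 = 78.60 MPa.
Hoop stress σ_h = pD/(2t), so t = pD/(2σ_allow) = 2.44×1730/(2×78.60) = 26.85 mm.

t = 26.9 mm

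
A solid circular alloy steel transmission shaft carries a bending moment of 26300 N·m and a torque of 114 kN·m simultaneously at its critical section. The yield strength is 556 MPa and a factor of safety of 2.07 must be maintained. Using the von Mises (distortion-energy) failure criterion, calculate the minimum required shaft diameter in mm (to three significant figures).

d = 157 mm

σ_allow = σ_y/n = 556/2.07 = 268.6 MPa.
For a solid shaft σ_b = 32M/(πd³) and τ = 16T/(πd³), so the von Mises stress is σ' = (16/πd³)·√(4M²+3T²).
√(4M²+3T²) = √(4×(2.630×10^7)² + 3×(1.140×10^8)²) = 2.043×10^8 N·mm.
d³ = 16×2.043×10^8/(π×268.6) = 3.875×10^6 mm³.
d = 157.1 mm.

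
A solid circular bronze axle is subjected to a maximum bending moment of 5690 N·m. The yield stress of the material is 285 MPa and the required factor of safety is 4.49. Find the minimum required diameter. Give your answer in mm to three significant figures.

d = 97.0 mm

σ_allow = 285/4.49 = 63.47 MPa.
For a solid circular section σ = 32M/(πd³), so d³ = 32M/(π σ_allow) = 32×5690000/(π×63.47) = 913100 mm³.
d = 97.01 mm.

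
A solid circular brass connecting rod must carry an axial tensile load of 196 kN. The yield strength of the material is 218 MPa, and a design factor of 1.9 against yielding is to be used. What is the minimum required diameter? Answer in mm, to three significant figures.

Allowable stress σ_allow = 218/1.9 = 114.7 MPa.
Required area A = F/σ_allow = 196000/114.7 = 1708 mm².
A = πd²/4 → d = √(4A/π) = 46.64 mm.

d = 46.6 mm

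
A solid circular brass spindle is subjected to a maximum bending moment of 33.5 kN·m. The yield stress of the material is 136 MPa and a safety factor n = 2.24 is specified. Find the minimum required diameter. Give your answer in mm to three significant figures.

σ_allow = 136/2.24 = 60.71 MPa.
For a solid circular section σ = 32M/(πd³), so d³ = 32M/(π σ_allow) = 32×3.3500×10^7/(π×60.71) = 5.620×10^6 mm³.
d = 177.8 mm.

d = 178 mm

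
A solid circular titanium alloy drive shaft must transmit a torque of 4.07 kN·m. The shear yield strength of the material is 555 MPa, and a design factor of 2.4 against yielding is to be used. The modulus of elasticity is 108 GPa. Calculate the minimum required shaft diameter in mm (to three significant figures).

Allowable shear stress τ_allow = 555/2.4 = 231.2 MPa.
For a solid shaft τ = 16T/(πd³), so d³ = 16T/(π τ_allow) = 16×4070000/(π×231.2) = 89640 mm³.
d = (89640)^(1/3) = 44.75 mm.

d = 44.8 mm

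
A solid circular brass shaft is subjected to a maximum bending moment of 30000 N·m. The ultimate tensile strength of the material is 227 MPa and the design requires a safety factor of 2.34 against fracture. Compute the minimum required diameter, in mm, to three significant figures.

d = 147 mm

σ_allow = 227/2.34 = 97.01 MPa.
For a solid circular section σ = 32M/(πd³), so d³ = 32M/(π σ_allow) = 32×3.0000×10^7/(π×97.01) = 3.150×10^6 mm³.
d = 146.6 mm.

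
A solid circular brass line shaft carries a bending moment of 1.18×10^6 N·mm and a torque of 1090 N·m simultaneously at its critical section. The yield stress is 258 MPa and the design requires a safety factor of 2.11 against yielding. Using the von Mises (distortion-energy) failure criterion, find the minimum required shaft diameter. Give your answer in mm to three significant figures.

σ_allow = σ_y/n = 258/2.11 = 122.3 MPa.
For a solid shaft σ_b = 32M/(πd³) and τ = 16T/(πd³), so the von Mises stress is σ' = (16/πd³)·√(4M²+3T²).
√(4M²+3T²) = √(4×(1.180×10^6)² + 3×(1.090×10^6)²) = 3.022×10^6 N·mm.
d³ = 16×3.022×10^6/(π×122.3) = 125900 mm³.
d = 50.12 mm.

d = 50.1 mm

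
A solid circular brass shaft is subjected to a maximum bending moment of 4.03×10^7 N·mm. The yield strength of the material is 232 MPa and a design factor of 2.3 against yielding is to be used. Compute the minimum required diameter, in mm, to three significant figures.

d = 160 mm

σ_allow = 232/2.3 = 100.9 MPa.
For a solid circular section σ = 32M/(πd³), so d³ = 32M/(π σ_allow) = 32×4.0300×10^7/(π×100.9) = 4.070×10^6 mm³.
d = 159.7 mm.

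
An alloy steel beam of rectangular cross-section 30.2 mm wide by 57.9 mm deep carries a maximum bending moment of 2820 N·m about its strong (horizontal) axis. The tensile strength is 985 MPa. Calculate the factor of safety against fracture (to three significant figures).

n = 5.89

Section modulus S = bh²/6 = 30.2×57.9²/6 = 16870 mm³.
σ = M/S = 2820000/16870 = 167.1 MPa.
n = 985/167.1 = 5.894.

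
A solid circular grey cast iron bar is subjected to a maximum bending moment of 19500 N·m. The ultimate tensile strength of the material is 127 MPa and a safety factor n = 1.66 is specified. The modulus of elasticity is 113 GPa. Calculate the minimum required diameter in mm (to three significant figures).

d = 137 mm

σ_allow = 127/1.66 = 76.51 MPa.
For a solid circular section σ = 32M/(πd³), so d³ = 32M/(π σ_allow) = 32×1.9500×10^7/(π×76.51) = 2.596×10^6 mm³.
d = 137.4 mm.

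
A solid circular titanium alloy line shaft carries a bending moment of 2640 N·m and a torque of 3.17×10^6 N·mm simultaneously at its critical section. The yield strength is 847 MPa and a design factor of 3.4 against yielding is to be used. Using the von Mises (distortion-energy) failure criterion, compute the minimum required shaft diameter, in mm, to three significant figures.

d = 53.8 mm

σ_allow = σ_y/n = 847/3.4 = 249.1 MPa.
For a solid shaft σ_b = 32M/(πd³) and τ = 16T/(πd³), so the von Mises stress is σ' = (16/πd³)·√(4M²+3T²).
√(4M²+3T²) = √(4×(2.640×10^6)² + 3×(3.170×10^6)²) = 7.617×10^6 N·mm.
d³ = 16×7.617×10^6/(π×249.1) = 155700 mm³.
d = 53.80 mm.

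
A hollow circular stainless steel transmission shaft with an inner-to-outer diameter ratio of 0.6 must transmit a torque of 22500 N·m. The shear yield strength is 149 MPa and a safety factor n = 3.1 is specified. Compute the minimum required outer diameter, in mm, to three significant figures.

d_o = 140 mm

τ_allow = 149/3.1 = 48.06 MPa.
For a hollow shaft τ = 16T/[πd_o³(1−k⁴)] with k = 0.6, so 1−k⁴ = 0.8704.
d_o³ = 16T/[π τ_allow (1−k⁴)] = 16×2.2500×10^7/(π×48.06×0.8704) = 2.739×10^6 mm³.
d_o = 139.9 mm.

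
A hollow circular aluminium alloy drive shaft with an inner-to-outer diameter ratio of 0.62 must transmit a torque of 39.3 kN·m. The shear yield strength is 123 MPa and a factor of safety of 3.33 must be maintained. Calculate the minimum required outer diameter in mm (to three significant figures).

d_o = 185 mm

τ_allow = 123/3.33 = 36.94 MPa.
For a hollow shaft τ = 16T/[πd_o³(1−k⁴)] with k = 0.62, so 1−k⁴ = 0.8522.
d_o³ = 16T/[π τ_allow (1−k⁴)] = 16×3.9300×10^7/(π×36.94×0.8522) = 6.358×10^6 mm³.
d_o = 185.3 mm.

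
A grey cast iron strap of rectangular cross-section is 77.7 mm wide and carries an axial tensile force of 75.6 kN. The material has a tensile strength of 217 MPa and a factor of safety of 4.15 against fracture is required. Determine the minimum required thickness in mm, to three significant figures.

σ_allow = 217/4.15 = 52.29 MPa.
Required area A = F/σ_allow = 75600/52.29 = 1446 mm².
t = A/w = 1446/77.7 = 18.61 mm.

t = 18.6 mm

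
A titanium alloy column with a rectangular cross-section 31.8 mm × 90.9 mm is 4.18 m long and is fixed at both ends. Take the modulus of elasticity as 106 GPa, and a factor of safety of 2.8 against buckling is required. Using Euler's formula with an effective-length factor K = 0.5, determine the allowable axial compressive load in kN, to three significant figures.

Buckling occurs about the weak axis: I_min = h·b³/12 = 90.9×31.8³/12 = 243600 mm⁴ (b = 31.8 mm is the smaller dimension).
Effective length L_e = KL = 0.5×4.18 m = 2090 mm.
Euler critical load P_cr = π²EI/L_e² = π²×106000×243600/2090² = 58340 N.
P_allow = P_cr/n = 58340/2.8 = 20840 N.

P_allow = 20.8 kN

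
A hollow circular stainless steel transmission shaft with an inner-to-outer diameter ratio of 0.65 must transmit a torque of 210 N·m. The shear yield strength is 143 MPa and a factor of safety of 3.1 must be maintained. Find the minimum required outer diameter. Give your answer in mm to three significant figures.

d_o = 30.4 mm

τ_allow = 143/3.1 = 46.13 MPa.
For a hollow shaft τ = 16T/[πd_o³(1−k⁴)] with k = 0.65, so 1−k⁴ = 0.8215.
d_o³ = 16T/[π τ_allow (1−k⁴)] = 16×210000/(π×46.13×0.8215) = 28220 mm³.
d_o = 30.45 mm.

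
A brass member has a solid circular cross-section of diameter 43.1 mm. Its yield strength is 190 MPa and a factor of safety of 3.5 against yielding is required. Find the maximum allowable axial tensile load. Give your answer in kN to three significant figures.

σ_allow = 190/3.5 = 54.29 MPa.
A = πd²/4 = π×43.1²/4 = 1459 mm².
F_allow = σ_allow × A = 54.29×1459 = 79200 N.

F_allow = 79.2 kN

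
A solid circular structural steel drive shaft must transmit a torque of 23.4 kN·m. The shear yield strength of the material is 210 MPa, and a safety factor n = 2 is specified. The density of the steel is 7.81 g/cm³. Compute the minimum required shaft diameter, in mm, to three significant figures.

d = 104 mm

Allowable shear stress τ_allow = 210/2 = 105.0 MPa.
For a solid shaft τ = 16T/(πd³), so d³ = 16T/(π τ_allow) = 16×2.3400×10^7/(π×105.0) = 1.135×10^6 mm³.
d = (1.135×10^6)^(1/3) = 104.3 mm.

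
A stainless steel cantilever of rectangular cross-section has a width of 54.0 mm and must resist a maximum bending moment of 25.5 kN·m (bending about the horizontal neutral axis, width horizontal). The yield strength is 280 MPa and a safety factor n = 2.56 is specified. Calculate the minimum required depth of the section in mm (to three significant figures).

σ_allow = 280/2.56 = 109.4 MPa.
For a rectangular section σ = 6M/(bh²), so h² = 6M/(b σ_allow) = 6×2.5500×10^7/(54.0×109.4) = 25900 mm².
h = 160.9 mm.

h = 161 mm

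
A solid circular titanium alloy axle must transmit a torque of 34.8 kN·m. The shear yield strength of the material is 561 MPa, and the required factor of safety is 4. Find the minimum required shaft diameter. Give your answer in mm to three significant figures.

d = 108 mm

Allowable shear stress τ_allow = 561/4 = 140.2 MPa.
For a solid shaft τ = 16T/(πd³), so d³ = 16T/(π τ_allow) = 16×3.4800×10^7/(π×140.2) = 1.264×10^6 mm³.
d = (1.264×10^6)^(1/3) = 108.1 mm.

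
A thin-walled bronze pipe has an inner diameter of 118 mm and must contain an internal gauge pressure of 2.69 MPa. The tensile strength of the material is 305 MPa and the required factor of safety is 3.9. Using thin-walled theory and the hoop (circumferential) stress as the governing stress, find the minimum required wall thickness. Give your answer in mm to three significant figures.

t = 2.03 mm

σ_allow = 305/3.9 = 78.21 MPa.
Hoop stress σ_h = pD/(2t), so t = pD/(2σ_allow) = 2.69×118/(2×78.21) = 2.029 mm.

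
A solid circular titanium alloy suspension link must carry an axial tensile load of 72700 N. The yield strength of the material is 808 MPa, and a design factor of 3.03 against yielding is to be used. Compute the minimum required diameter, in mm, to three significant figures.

Allowable stress σ_allow = 808/3.03 = 266.7 MPa.
Required area A = F/σ_allow = 72700/266.7 = 272.6 mm².
A = πd²/4 → d = √(4A/π) = 18.63 mm.

d = 18.6 mm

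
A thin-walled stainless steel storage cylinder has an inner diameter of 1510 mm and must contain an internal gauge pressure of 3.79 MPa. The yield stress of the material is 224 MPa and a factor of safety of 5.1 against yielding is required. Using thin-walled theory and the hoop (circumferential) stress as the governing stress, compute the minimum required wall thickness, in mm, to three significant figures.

σ_allow = 224/5.1 = 43.92 MPa.
Hoop stress σ_h = pD/(2t), so t = pD/(2σ_allow) = 3.79×1510/(2×43.92) = 65.15 mm.

t = 65.1 mm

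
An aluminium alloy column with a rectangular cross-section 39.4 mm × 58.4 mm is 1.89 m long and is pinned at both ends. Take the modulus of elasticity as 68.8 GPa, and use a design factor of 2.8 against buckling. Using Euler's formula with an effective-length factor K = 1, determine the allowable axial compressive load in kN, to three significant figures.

Buckling occurs about the weak axis: I_min = h·b³/12 = 58.4×39.4³/12 = 297700 mm⁴ (b = 39.4 mm is the smaller dimension).
Effective length L_e = KL = 1×1.89 m = 1890 mm.
Euler critical load P_cr = π²EI/L_e² = π²×68800×297700/1890² = 56580 N.
P_allow = P_cr/n = 56580/2.8 = 20210 N.

P_allow = 20.2 kN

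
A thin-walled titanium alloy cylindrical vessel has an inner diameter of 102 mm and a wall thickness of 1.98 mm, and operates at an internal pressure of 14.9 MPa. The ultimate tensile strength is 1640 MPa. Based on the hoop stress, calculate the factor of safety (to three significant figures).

n = 4.27

σ_h = pD/(2t) = 14.9×102/(2×1.98) = 383.8 MPa.
n = 1640/383.8 = 4.273.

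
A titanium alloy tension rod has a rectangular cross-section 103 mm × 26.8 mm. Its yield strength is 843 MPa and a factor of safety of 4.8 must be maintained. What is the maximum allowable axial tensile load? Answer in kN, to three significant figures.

F_allow = 485 kN

σ_allow = 843/4.8 = 175.6 MPa.
A = 103×26.8 = 2760 mm².
F_allow = σ_allow × A = 175.6×2760 = 484800 N.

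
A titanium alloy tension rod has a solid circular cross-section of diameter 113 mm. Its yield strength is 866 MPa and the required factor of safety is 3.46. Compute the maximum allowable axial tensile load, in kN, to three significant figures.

F_allow = 2510 kN

σ_allow = 866/3.46 = 250.3 MPa.
A = πd²/4 = π×113²/4 = 10030 mm².
F_allow = σ_allow × A = 250.3×10030 = 2.510×10^6 N.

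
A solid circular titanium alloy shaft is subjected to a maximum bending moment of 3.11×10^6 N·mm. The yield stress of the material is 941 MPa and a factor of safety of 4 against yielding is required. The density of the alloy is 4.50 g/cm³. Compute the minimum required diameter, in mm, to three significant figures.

d = 51.3 mm

σ_allow = 941/4 = 235.2 MPa.
For a solid circular section σ = 32M/(πd³), so d³ = 32M/(π σ_allow) = 32×3110000/(π×235.2) = 134700 mm³.
d = 51.26 mm.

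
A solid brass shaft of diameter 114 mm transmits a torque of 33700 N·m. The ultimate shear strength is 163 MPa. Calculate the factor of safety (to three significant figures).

τ = 16T/(πd³) = 16×3.3700×10^7/(π×114³) = 115.8 MPa.
n = τ_limit/τ = 163/115.8 = 1.407.

n = 1.41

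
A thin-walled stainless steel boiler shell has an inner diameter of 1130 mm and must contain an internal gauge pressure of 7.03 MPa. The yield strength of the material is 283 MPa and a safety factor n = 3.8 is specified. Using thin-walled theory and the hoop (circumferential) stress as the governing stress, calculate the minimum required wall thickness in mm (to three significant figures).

t = 53.3 mm

σ_allow = 283/3.8 = 74.47 MPa.
Hoop stress σ_h = pD/(2t), so t = pD/(2σ_allow) = 7.03×1130/(2×74.47) = 53.33 mm.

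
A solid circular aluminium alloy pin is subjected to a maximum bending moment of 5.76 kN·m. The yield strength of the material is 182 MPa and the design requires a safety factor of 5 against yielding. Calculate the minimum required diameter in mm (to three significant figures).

σ_allow = 182/5 = 36.40 MPa.
For a solid circular section σ = 32M/(πd³), so d³ = 32M/(π σ_allow) = 32×5760000/(π×36.40) = 1.612×10^6 mm³.
d = 117.2 mm.

d = 117 mm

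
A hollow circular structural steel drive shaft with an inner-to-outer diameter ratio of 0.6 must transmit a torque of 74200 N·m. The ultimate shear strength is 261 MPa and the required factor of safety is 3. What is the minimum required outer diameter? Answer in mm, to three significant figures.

τ_allow = 261/3 = 87.00 MPa.
For a hollow shaft τ = 16T/[πd_o³(1−k⁴)] with k = 0.6, so 1−k⁴ = 0.8704.
d_o³ = 16T/[π τ_allow (1−k⁴)] = 16×7.4200×10^7/(π×87.00×0.8704) = 4.990×10^6 mm³.
d_o = 170.9 mm.

d_o = 171 mm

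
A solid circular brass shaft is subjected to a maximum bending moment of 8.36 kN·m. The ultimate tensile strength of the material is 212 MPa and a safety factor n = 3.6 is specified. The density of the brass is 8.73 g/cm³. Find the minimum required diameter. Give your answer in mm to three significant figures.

d = 113 mm

σ_allow = 212/3.6 = 58.89 MPa.
For a solid circular section σ = 32M/(πd³), so d³ = 32M/(π σ_allow) = 32×8360000/(π×58.89) = 1.446×10^6 mm³.
d = 113.1 mm.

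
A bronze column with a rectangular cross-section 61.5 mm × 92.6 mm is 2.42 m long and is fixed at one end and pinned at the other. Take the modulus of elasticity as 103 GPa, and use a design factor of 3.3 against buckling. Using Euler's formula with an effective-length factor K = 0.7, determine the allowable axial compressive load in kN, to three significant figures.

P_allow = 193 kN

Buckling occurs about the weak axis: I_min = h·b³/12 = 92.6×61.5³/12 = 1.795×10^6 mm⁴ (b = 61.5 mm is the smaller dimension).
Effective length L_e = KL = 0.7×2.42 m = 1694 mm.
Euler critical load P_cr = π²EI/L_e² = π²×103000×1.795×10^6/1694² = 635900 N.
P_allow = P_cr/n = 635900/3.3 = 192700 N.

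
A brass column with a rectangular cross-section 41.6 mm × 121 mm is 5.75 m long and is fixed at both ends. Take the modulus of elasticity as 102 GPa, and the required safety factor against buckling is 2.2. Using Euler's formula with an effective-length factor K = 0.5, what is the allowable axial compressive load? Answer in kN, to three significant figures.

Buckling occurs about the weak axis: I_min = h·b³/12 = 121×41.6³/12 = 725900 mm⁴ (b = 41.6 mm is the smaller dimension).
Effective length L_e = KL = 0.5×5.75 m = 2875 mm.
Euler critical load P_cr = π²EI/L_e² = π²×102000×725900/2875² = 88410 N.
P_allow = P_cr/n = 88410/2.2 = 40190 N.

P_allow = 40.2 kN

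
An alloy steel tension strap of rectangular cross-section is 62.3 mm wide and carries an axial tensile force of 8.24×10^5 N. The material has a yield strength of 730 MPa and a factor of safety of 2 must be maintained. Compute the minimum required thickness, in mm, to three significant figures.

σ_allow = 730/2 = 365.0 MPa.
Required area A = F/σ_allow = 824000/365.0 = 2258 mm².
t = A/w = 2258/62.3 = 36.24 mm.

t = 36.2 mm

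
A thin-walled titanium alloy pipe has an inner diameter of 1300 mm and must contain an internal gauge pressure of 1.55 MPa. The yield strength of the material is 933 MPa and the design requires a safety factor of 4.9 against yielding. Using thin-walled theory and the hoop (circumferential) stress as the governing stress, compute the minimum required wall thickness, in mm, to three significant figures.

σ_allow = 933/4.9 = 190.4 MPa.
Hoop stress σ_h = pD/(2t), so t = pD/(2σ_allow) = 1.55×1300/(2×190.4) = 5.291 mm.

t = 5.29 mm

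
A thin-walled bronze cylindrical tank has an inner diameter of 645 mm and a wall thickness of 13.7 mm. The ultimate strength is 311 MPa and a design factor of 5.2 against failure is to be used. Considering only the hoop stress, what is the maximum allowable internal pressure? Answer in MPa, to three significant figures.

p_allow = 2.54 MPa

σ_allow = 311/5.2 = 59.81 MPa.
σ_h = pD/(2t) → p_allow = 2σ_allow t/D = 2×59.81×13.7/645 = 2.541 MPa.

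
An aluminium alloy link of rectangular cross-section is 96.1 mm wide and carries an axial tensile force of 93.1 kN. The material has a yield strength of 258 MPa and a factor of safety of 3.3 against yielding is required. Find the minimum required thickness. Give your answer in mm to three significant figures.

σ_allow = 258/3.3 = 78.18 MPa.
Required area A = F/σ_allow = 93100/78.18 = 1191 mm².
t = A/w = 1191/96.1 = 12.39 mm.

t = 12.4 mm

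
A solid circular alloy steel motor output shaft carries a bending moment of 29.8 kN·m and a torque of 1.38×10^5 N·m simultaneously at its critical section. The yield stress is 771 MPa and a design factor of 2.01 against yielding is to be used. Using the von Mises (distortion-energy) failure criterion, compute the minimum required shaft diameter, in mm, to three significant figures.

σ_allow = σ_y/n = 771/2.01 = 383.6 MPa.
For a solid shaft σ_b = 32M/(πd³) and τ = 16T/(πd³), so the von Mises stress is σ' = (16/πd³)·√(4M²+3T²).
√(4M²+3T²) = √(4×(2.980×10^7)² + 3×(1.380×10^8)²) = 2.463×10^8 N·mm.
d³ = 16×2.463×10^8/(π×383.6) = 3.271×10^6 mm³.
d = 148.4 mm.

d = 148 mm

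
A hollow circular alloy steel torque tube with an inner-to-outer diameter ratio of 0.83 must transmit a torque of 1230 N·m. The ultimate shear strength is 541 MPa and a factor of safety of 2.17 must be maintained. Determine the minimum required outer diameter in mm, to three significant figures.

d_o = 36.3 mm

τ_allow = 541/2.17 = 249.3 MPa.
For a hollow shaft τ = 16T/[πd_o³(1−k⁴)] with k = 0.83, so 1−k⁴ = 0.5254.
d_o³ = 16T/[π τ_allow (1−k⁴)] = 16×1230000/(π×249.3×0.5254) = 47820 mm³.
d_o = 36.30 mm.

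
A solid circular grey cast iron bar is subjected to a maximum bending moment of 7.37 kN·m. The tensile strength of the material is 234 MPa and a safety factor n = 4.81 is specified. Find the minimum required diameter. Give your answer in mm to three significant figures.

d = 116 mm

σ_allow = 234/4.81 = 48.65 MPa.
For a solid circular section σ = 32M/(πd³), so d³ = 32M/(π σ_allow) = 32×7370000/(π×48.65) = 1.543×10^6 mm³.
d = 115.6 mm.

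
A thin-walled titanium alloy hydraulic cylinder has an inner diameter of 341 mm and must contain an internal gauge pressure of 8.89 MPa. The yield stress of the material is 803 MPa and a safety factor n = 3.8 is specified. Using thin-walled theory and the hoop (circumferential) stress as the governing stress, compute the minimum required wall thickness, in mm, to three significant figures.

σ_allow = 803/3.8 = 211.3 MPa.
Hoop stress σ_h = pD/(2t), so t = pD/(2σ_allow) = 8.89×341/(2×211.3) = 7.173 mm.

t = 7.17 mm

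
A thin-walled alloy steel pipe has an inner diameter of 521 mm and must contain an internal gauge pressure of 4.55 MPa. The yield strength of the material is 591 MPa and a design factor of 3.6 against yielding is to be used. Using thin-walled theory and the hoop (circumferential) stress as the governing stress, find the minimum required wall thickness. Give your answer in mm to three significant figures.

σ_allow = 591/3.6 = 164.2 MPa.
Hoop stress σ_h = pD/(2t), so t = pD/(2σ_allow) = 4.55×521/(2×164.2) = 7.220 mm.

t = 7.22 mm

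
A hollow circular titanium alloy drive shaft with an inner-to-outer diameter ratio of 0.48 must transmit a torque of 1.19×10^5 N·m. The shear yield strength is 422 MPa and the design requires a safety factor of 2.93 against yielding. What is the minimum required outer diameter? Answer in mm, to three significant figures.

τ_allow = 422/2.93 = 144.0 MPa.
For a hollow shaft τ = 16T/[πd_o³(1−k⁴)] with k = 0.48, so 1−k⁴ = 0.9469.
d_o³ = 16T/[π τ_allow (1−k⁴)] = 16×1.1900×10^8/(π×144.0×0.9469) = 4.444×10^6 mm³.
d_o = 164.4 mm.

d_o = 164 mm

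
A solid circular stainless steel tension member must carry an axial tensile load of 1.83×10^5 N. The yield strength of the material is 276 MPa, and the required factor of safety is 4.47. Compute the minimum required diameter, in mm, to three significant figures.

d = 61.4 mm

Allowable stress σ_allow = 276/4.47 = 61.74 MPa.
Required area A = F/σ_allow = 183000/61.74 = 2964 mm².
A = πd²/4 → d = √(4A/π) = 61.43 mm.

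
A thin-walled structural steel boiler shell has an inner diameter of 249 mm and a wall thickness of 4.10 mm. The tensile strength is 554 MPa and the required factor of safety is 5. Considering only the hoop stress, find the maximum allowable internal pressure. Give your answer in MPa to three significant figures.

σ_allow = 554/5 = 110.8 MPa.
σ_h = pD/(2t) → p_allow = 2σ_allow t/D = 2×110.8×4.10/249 = 3.649 MPa.

p_allow = 3.65 MPa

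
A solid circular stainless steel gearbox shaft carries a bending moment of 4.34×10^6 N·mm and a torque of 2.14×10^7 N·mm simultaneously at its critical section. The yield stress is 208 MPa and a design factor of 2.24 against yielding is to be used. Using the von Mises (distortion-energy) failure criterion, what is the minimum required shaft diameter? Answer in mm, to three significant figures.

σ_allow = σ_y/n = 208/2.24 = 92.86 MPa.
For a solid shaft σ_b = 32M/(πd³) and τ = 16T/(πd³), so the von Mises stress is σ' = (16/πd³)·√(4M²+3T²).
√(4M²+3T²) = √(4×(4.340×10^6)² + 3×(2.140×10^7)²) = 3.807×10^7 N·mm.
d³ = 16×3.807×10^7/(π×92.86) = 2.088×10^6 mm³.
d = 127.8 mm.

d = 128 mm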